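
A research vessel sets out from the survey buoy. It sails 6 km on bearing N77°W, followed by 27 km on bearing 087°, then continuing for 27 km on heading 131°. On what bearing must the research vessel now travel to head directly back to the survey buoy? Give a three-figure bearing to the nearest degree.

Leg 1 (N77°W, 6 km): east 6 sin 283° = -5.85, north 6 cos 283° = 1.35
Leg 2 (087°, 27 km): east 27 sin 87° = 26.96, north 27 cos 87° = 1.41
Leg 3 (131°, 27 km): east 27 sin 131° = 20.38, north 27 cos 131° = -17.71
Net displacement: 41.49 east, -14.95 north. Direction back to start is (-41.49, 14.95): bearing = atan2(-41.49, 14.95) mod 360° = 289.81° ≈ 290°.

290°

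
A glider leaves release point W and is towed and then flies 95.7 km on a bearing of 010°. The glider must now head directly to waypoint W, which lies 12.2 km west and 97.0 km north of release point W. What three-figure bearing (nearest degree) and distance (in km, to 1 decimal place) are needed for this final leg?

275°, 28.9 km

Leg 1 (010°, 95.7 km): east 95.7 sin 10° = 16.62, north 95.7 cos 10° = 94.25
Current position: (16.62, 94.25). Target: (-12.2, 97.0). Remaining: Δeast = -28.82, Δnorth = 2.75.
Bearing = atan2(-28.82, 2.75) mod 360° = 275.46°; distance = √((-28.82)² + (2.75)²) = 28.949 km.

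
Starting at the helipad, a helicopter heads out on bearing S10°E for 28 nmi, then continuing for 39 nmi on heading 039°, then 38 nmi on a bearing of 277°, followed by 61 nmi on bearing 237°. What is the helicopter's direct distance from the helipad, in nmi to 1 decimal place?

Leg 1 (S10°E, 28 nmi): east 28 sin 170° = 4.86, north 28 cos 170° = -27.57
Leg 2 (039°, 39 nmi): east 39 sin 39° = 24.54, north 39 cos 39° = 30.31
Leg 3 (277°, 38 nmi): east 38 sin 277° = -37.72, north 38 cos 277° = 4.63
Leg 4 (237°, 61 nmi): east 61 sin 237° = -51.16, north 61 cos 237° = -33.22
Net: -59.47 east, -25.86 north. Distance = √((-59.47)² + (-25.86)²) = 64.848 nmi.

64.8 nmi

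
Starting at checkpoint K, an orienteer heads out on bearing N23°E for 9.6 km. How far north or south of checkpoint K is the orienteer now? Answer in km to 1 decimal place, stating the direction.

8.8 km north

Leg 1 (N23°E, 9.6 km): east 9.6 sin 23° = 3.75, north 9.6 cos 23° = 8.84
Net north component: 8.84 km.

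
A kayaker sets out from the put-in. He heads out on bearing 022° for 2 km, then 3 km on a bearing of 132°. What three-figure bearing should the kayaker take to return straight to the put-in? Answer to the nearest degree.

273°

Leg 1 (022°, 2 km): east 2 sin 22° = 0.75, north 2 cos 22° = 1.85
Leg 2 (132°, 3 km): east 3 sin 132° = 2.23, north 3 cos 132° = -2.01
Net displacement: 2.98 east, -0.15 north. Direction back to start is (-2.98, 0.15): bearing = atan2(-2.98, 0.15) mod 360° = 272.94° ≈ 273°.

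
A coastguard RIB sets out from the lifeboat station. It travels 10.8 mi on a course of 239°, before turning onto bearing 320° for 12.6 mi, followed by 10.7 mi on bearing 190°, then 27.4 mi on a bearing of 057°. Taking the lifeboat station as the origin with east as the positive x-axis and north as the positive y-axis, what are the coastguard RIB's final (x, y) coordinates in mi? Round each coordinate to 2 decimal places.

(3.77, 8.48)

Leg 1 (239°, 10.8 mi): east 10.8 sin 239° = -9.26, north 10.8 cos 239° = -5.56
Leg 2 (320°, 12.6 mi): east 12.6 sin 320° = -8.10, north 12.6 cos 320° = 9.65
Leg 3 (190°, 10.7 mi): east 10.7 sin 190° = -1.86, north 10.7 cos 190° = -10.54
Leg 4 (057°, 27.4 mi): east 27.4 sin 57° = 22.98, north 27.4 cos 57° = 14.92
Summing: 3.77 mi east, 8.48 mi north → (3.77, 8.48).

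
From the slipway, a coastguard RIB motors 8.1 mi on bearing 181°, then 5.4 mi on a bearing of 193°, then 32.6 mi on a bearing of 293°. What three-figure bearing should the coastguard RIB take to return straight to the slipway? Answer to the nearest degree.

089°

Leg 1 (181°, 8.1 mi): east 8.1 sin 181° = -0.14, north 8.1 cos 181° = -8.10
Leg 2 (193°, 5.4 mi): east 5.4 sin 193° = -1.21, north 5.4 cos 193° = -5.26
Leg 3 (293°, 32.6 mi): east 32.6 sin 293° = -30.01, north 32.6 cos 293° = 12.74
Net displacement: -31.36 east, -0.62 north. Direction back to start is (31.36, 0.62): bearing = atan2(31.36, 0.62) mod 360° = 88.86° ≈ 089°.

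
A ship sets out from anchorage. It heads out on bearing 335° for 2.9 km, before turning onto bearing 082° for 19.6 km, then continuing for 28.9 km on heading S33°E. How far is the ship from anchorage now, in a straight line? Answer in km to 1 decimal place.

Leg 1 (335°, 2.9 km): east 2.9 sin 335° = -1.23, north 2.9 cos 335° = 2.63
Leg 2 (082°, 19.6 km): east 19.6 sin 82° = 19.41, north 19.6 cos 82° = 2.73
Leg 3 (S33°E, 28.9 km): east 28.9 sin 147° = 15.74, north 28.9 cos 147° = -24.24
Net: 33.92 east, -18.88 north. Distance = √((33.92)² + (-18.88)²) = 38.824 km.

38.8 km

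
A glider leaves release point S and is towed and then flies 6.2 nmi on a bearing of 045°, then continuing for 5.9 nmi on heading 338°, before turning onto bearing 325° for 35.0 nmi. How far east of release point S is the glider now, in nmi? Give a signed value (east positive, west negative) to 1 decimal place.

Leg 1 (045°, 6.2 nmi): east 6.2 sin 45° = 4.38, north 6.2 cos 45° = 4.38
Leg 2 (338°, 5.9 nmi): east 5.9 sin 338° = -2.21, north 5.9 cos 338° = 5.47
Leg 3 (325°, 35.0 nmi): east 35.0 sin 325° = -20.08, north 35.0 cos 325° = 28.67
Net east component: -17.90 nmi.

-17.9 nmi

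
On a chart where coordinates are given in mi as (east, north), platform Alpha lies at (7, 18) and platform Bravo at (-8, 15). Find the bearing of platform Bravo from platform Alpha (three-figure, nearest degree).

Δeast = -8 − 7 = -15.00; Δnorth = 15 − 18 = -3.00.
Bearing = atan2(Δeast, Δnorth) mod 360° = 258.69° ≈ 259°.

259°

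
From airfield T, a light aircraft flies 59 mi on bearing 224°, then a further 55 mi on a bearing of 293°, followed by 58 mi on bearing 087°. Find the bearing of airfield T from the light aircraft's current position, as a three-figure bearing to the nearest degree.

Leg 1 (224°, 59 mi): east 59 sin 224° = -40.98, north 59 cos 224° = -42.44
Leg 2 (293°, 55 mi): east 55 sin 293° = -50.63, north 55 cos 293° = 21.49
Leg 3 (087°, 58 mi): east 58 sin 87° = 57.92, north 58 cos 87° = 3.04
Net displacement: -33.69 east, -17.92 north. Direction back to start is (33.69, 17.92): bearing = atan2(33.69, 17.92) mod 360° = 62.00° ≈ 062°.

062°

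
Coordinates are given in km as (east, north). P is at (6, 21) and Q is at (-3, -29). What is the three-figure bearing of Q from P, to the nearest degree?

190°

Δeast = -3 − 6 = -9.00; Δnorth = -29 − 21 = -50.00.
Bearing = atan2(Δeast, Δnorth) mod 360° = 190.20° ≈ 190°.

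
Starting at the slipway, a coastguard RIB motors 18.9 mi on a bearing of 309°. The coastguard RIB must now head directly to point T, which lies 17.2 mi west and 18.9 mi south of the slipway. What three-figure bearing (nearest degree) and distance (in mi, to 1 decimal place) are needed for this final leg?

185°, 30.9 mi

Leg 1 (309°, 18.9 mi): east 18.9 sin 309° = -14.69, north 18.9 cos 309° = 11.89
Current position: (-14.69, 11.89). Target: (-17.2, -18.9). Remaining: Δeast = -2.51, Δnorth = -30.79.
Bearing = atan2(-2.51, -30.79) mod 360° = 184.66°; distance = √((-2.51)² + (-30.79)²) = 30.896 mi.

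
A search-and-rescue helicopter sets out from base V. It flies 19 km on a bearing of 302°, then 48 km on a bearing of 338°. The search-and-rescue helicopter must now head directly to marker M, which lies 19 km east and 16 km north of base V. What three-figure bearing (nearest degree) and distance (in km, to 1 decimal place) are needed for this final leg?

126°, 65.6 km

Leg 1 (302°, 19 km): east 19 sin 302° = -16.11, north 19 cos 302° = 10.07
Leg 2 (338°, 48 km): east 48 sin 338° = -17.98, north 48 cos 338° = 44.50
Current position: (-34.09, 54.57). Target: (19, 16). Remaining: Δeast = 53.09, Δnorth = -38.57.
Bearing = atan2(53.09, -38.57) mod 360° = 126.00°; distance = √((53.09)² + (-38.57)²) = 65.627 km.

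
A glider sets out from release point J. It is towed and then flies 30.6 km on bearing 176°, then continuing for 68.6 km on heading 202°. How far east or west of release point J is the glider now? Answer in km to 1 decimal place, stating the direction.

Leg 1 (176°, 30.6 km): east 30.6 sin 176° = 2.13, north 30.6 cos 176° = -30.53
Leg 2 (202°, 68.6 km): east 68.6 sin 202° = -25.70, north 68.6 cos 202° = -63.60
Net east component: -23.56 km.

23.6 km west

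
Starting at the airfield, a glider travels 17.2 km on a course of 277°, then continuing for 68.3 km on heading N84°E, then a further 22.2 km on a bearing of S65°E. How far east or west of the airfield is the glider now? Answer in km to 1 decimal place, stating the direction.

71.0 km east

Leg 1 (277°, 17.2 km): east 17.2 sin 277° = -17.07, north 17.2 cos 277° = 2.10
Leg 2 (N84°E, 68.3 km): east 68.3 sin 84° = 67.93, north 68.3 cos 84° = 7.14
Leg 3 (S65°E, 22.2 km): east 22.2 sin 115° = 20.12, north 22.2 cos 115° = -9.38
Net east component: 70.97 km.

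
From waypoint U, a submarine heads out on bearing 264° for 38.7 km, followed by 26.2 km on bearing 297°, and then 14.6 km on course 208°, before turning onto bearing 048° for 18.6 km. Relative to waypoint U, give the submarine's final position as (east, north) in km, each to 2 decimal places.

Leg 1 (264°, 38.7 km): east 38.7 sin 264° = -38.49, north 38.7 cos 264° = -4.05
Leg 2 (297°, 26.2 km): east 26.2 sin 297° = -23.34, north 26.2 cos 297° = 11.89
Leg 3 (208°, 14.6 km): east 14.6 sin 208° = -6.85, north 14.6 cos 208° = -12.89
Leg 4 (048°, 18.6 km): east 18.6 sin 48° = 13.82, north 18.6 cos 48° = 12.45
Summing: -54.86 km east, 7.40 km north → (-54.86, 7.40).

(-54.86, 7.40)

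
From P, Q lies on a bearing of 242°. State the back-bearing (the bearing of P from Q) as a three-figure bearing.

Back-bearing = 242° − 180° = 062°.

062°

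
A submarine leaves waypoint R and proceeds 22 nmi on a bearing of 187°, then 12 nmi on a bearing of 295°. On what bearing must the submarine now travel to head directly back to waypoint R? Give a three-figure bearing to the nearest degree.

039°

Leg 1 (187°, 22 nmi): east 22 sin 187° = -2.68, north 22 cos 187° = -21.84
Leg 2 (295°, 12 nmi): east 12 sin 295° = -10.88, north 12 cos 295° = 5.07
Net displacement: -13.56 east, -16.76 north. Direction back to start is (13.56, 16.76): bearing = atan2(13.56, 16.76) mod 360° = 38.96° ≈ 039°.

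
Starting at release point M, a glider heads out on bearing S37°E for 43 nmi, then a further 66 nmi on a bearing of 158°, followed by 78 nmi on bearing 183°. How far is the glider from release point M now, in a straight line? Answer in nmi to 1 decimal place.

Leg 1 (S37°E, 43 nmi): east 43 sin 143° = 25.88, north 43 cos 143° = -34.34
Leg 2 (158°, 66 nmi): east 66 sin 158° = 24.72, north 66 cos 158° = -61.19
Leg 3 (183°, 78 nmi): east 78 sin 183° = -4.08, north 78 cos 183° = -77.89
Net: 46.52 east, -173.43 north. Distance = √((46.52)² + (-173.43)²) = 179.559 nmi.

179.6 nmi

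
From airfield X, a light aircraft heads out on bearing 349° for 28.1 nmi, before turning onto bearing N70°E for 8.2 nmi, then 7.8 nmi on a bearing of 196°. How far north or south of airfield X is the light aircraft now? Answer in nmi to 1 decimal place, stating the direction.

22.9 nmi north

Leg 1 (349°, 28.1 nmi): east 28.1 sin 349° = -5.36, north 28.1 cos 349° = 27.58
Leg 2 (N70°E, 8.2 nmi): east 8.2 sin 70° = 7.71, north 8.2 cos 70° = 2.80
Leg 3 (196°, 7.8 nmi): east 7.8 sin 196° = -2.15, north 7.8 cos 196° = -7.50
Net north component: 22.89 nmi.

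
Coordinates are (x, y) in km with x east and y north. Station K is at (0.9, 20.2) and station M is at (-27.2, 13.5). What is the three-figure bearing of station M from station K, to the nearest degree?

257°

Δeast = -27.2 − 0.9 = -28.10; Δnorth = 13.5 − 20.2 = -6.70.
Bearing = atan2(Δeast, Δnorth) mod 360° = 256.59° ≈ 257°.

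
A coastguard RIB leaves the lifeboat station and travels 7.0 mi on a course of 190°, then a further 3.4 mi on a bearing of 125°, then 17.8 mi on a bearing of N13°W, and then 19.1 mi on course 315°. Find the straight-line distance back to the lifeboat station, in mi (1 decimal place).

Leg 1 (190°, 7.0 mi): east 7.0 sin 190° = -1.22, north 7.0 cos 190° = -6.89
Leg 2 (125°, 3.4 mi): east 3.4 sin 125° = 2.79, north 3.4 cos 125° = -1.95
Leg 3 (N13°W, 17.8 mi): east 17.8 sin 347° = -4.00, north 17.8 cos 347° = 17.34
Leg 4 (315°, 19.1 mi): east 19.1 sin 315° = -13.51, north 19.1 cos 315° = 13.51
Net: -15.94 east, 22.01 north. Distance = √((-15.94)² + (22.01)²) = 27.172 mi.

27.2 mi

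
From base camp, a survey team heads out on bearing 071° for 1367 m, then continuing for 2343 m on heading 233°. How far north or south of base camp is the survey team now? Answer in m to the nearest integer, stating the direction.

Leg 1 (071°, 1367 m): east 1367 sin 71° = 1292.52, north 1367 cos 71° = 445.05
Leg 2 (233°, 2343 m): east 2343 sin 233° = -1871.20, north 2343 cos 233° = -1410.05
Net north component: -965.00 m.

965 m south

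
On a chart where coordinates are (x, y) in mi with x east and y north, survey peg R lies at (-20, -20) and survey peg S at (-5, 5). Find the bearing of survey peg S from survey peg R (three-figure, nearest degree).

031°

Δeast = -5 − -20 = 15.00; Δnorth = 5 − -20 = 25.00.
Bearing = atan2(Δeast, Δnorth) mod 360° = 30.96° ≈ 031°.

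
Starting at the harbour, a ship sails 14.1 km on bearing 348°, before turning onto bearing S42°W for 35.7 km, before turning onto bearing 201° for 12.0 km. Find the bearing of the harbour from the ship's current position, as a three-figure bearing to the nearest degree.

Leg 1 (348°, 14.1 km): east 14.1 sin 348° = -2.93, north 14.1 cos 348° = 13.79
Leg 2 (S42°W, 35.7 km): east 35.7 sin 222° = -23.89, north 35.7 cos 222° = -26.53
Leg 3 (201°, 12.0 km): east 12.0 sin 201° = -4.30, north 12.0 cos 201° = -11.20
Net displacement: -31.12 east, -23.94 north. Direction back to start is (31.12, 23.94): bearing = atan2(31.12, 23.94) mod 360° = 52.43° ≈ 052°.

052°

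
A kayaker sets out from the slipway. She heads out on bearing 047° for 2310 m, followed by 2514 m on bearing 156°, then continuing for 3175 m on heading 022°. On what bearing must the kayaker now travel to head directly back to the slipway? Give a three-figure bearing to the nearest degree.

Leg 1 (047°, 2310 m): east 2310 sin 47° = 1689.43, north 2310 cos 47° = 1575.42
Leg 2 (156°, 2514 m): east 2514 sin 156° = 1022.54, north 2514 cos 156° = -2296.65
Leg 3 (022°, 3175 m): east 3175 sin 22° = 1189.38, north 3175 cos 22° = 2943.81
Net displacement: 3901.34 east, 2222.57 north. Direction back to start is (-3901.34, -2222.57): bearing = atan2(-3901.34, -2222.57) mod 360° = 240.33° ≈ 240°.

240°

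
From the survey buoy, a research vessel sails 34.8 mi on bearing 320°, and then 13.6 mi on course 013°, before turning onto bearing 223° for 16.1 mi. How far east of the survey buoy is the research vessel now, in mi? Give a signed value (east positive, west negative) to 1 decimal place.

-30.3 mi

Leg 1 (320°, 34.8 mi): east 34.8 sin 320° = -22.37, north 34.8 cos 320° = 26.66
Leg 2 (013°, 13.6 mi): east 13.6 sin 13° = 3.06, north 13.6 cos 13° = 13.25
Leg 3 (223°, 16.1 mi): east 16.1 sin 223° = -10.98, north 16.1 cos 223° = -11.77
Net east component: -30.29 mi.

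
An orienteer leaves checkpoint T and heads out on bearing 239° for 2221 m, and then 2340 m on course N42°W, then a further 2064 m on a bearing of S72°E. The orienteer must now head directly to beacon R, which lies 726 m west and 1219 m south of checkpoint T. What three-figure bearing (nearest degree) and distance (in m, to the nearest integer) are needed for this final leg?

Leg 1 (239°, 2221 m): east 2221 sin 239° = -1903.77, north 2221 cos 239° = -1143.90
Leg 2 (N42°W, 2340 m): east 2340 sin 318° = -1565.77, north 2340 cos 318° = 1738.96
Leg 3 (S72°E, 2064 m): east 2064 sin 108° = 1962.98, north 2064 cos 108° = -637.81
Current position: (-1506.55, -42.75). Target: (-726, -1219). Remaining: Δeast = 780.55, Δnorth = -1176.25.
Bearing = atan2(780.55, -1176.25) mod 360° = 146.43°; distance = √((780.55)² + (-1176.25)²) = 1411.674 m.

146°, 1412 m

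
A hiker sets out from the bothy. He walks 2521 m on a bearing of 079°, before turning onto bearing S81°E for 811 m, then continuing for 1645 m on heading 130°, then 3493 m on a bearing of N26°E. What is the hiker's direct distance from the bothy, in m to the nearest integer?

Leg 1 (079°, 2521 m): east 2521 sin 79° = 2474.68, north 2521 cos 79° = 481.03
Leg 2 (S81°E, 811 m): east 811 sin 99° = 801.02, north 811 cos 99° = -126.87
Leg 3 (130°, 1645 m): east 1645 sin 130° = 1260.14, north 1645 cos 130° = -1057.39
Leg 4 (N26°E, 3493 m): east 3493 sin 26° = 1531.23, north 3493 cos 26° = 3139.49
Net: 6067.07 east, 2436.26 north. Distance = √((6067.07)² + (2436.26)²) = 6537.945 m.

6538 m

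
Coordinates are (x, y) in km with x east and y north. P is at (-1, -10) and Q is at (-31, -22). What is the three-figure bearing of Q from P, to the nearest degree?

Δeast = -31 − -1 = -30.00; Δnorth = -22 − -10 = -12.00.
Bearing = atan2(Δeast, Δnorth) mod 360° = 248.20° ≈ 248°.

248°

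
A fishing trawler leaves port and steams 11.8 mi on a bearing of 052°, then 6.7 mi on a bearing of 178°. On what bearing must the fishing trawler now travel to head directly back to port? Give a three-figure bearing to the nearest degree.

267°

Leg 1 (052°, 11.8 mi): east 11.8 sin 52° = 9.30, north 11.8 cos 52° = 7.26
Leg 2 (178°, 6.7 mi): east 6.7 sin 178° = 0.23, north 6.7 cos 178° = -6.70
Net displacement: 9.53 east, 0.57 north. Direction back to start is (-9.53, -0.57): bearing = atan2(-9.53, -0.57) mod 360° = 266.58° ≈ 267°.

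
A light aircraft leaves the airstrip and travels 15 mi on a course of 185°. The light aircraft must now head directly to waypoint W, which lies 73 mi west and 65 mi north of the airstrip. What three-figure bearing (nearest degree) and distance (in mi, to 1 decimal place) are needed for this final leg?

318°, 107.4 mi

Leg 1 (185°, 15 mi): east 15 sin 185° = -1.31, north 15 cos 185° = -14.94
Current position: (-1.31, -14.94). Target: (-73, 65). Remaining: Δeast = -71.69, Δnorth = 79.94.
Bearing = atan2(-71.69, 79.94) mod 360° = 318.11°; distance = √((-71.69)² + (79.94)²) = 107.381 mi.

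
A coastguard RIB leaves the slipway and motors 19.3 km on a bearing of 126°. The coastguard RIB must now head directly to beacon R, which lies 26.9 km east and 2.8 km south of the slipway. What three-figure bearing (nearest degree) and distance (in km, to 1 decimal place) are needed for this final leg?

053°, 14.2 km

Leg 1 (126°, 19.3 km): east 19.3 sin 126° = 15.61, north 19.3 cos 126° = -11.34
Current position: (15.61, -11.34). Target: (26.9, -2.8). Remaining: Δeast = 11.29, Δnorth = 8.54.
Bearing = atan2(11.29, 8.54) mod 360° = 52.87°; distance = √((11.29)² + (8.54)²) = 14.155 km.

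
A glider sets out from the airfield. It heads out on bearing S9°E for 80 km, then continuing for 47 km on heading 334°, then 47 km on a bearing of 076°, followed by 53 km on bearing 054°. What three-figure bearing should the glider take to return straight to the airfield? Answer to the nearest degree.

Leg 1 (S9°E, 80 km): east 80 sin 171° = 12.51, north 80 cos 171° = -79.02
Leg 2 (334°, 47 km): east 47 sin 334° = -20.60, north 47 cos 334° = 42.24
Leg 3 (076°, 47 km): east 47 sin 76° = 45.60, north 47 cos 76° = 11.37
Leg 4 (054°, 53 km): east 53 sin 54° = 42.88, north 53 cos 54° = 31.15
Net displacement: 80.39 east, 5.75 north. Direction back to start is (-80.39, -5.75): bearing = atan2(-80.39, -5.75) mod 360° = 265.91° ≈ 266°.

266°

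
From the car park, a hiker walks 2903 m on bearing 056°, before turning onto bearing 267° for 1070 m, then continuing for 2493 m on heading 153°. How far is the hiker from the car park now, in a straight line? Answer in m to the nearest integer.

Leg 1 (056°, 2903 m): east 2903 sin 56° = 2406.70, north 2903 cos 56° = 1623.34
Leg 2 (267°, 1070 m): east 1070 sin 267° = -1068.53, north 1070 cos 267° = -56.00
Leg 3 (153°, 2493 m): east 2493 sin 153° = 1131.80, north 2493 cos 153° = -2221.28
Net: 2469.96 east, -653.94 north. Distance = √((2469.96)² + (-653.94)²) = 2555.063 m.

2555 m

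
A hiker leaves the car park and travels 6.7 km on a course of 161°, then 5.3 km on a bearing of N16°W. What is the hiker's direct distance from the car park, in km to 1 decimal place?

1.4 km

Leg 1 (161°, 6.7 km): east 6.7 sin 161° = 2.18, north 6.7 cos 161° = -6.33
Leg 2 (N16°W, 5.3 km): east 5.3 sin 344° = -1.46, north 5.3 cos 344° = 5.09
Net: 0.72 east, -1.24 north. Distance = √((0.72)² + (-1.24)²) = 1.434 km.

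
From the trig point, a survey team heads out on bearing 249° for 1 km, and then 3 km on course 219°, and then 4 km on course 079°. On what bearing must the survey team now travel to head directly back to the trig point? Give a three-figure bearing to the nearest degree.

Leg 1 (249°, 1 km): east 1 sin 249° = -0.93, north 1 cos 249° = -0.36
Leg 2 (219°, 3 km): east 3 sin 219° = -1.89, north 3 cos 219° = -2.33
Leg 3 (079°, 4 km): east 4 sin 79° = 3.93, north 4 cos 79° = 0.76
Net displacement: 1.10 east, -1.93 north. Direction back to start is (-1.10, 1.93): bearing = atan2(-1.10, 1.93) mod 360° = 330.16° ≈ 330°.

330°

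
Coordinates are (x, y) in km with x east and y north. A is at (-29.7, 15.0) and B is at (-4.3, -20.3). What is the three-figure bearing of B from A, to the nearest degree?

144°

Δeast = -4.3 − -29.7 = 25.40; Δnorth = -20.3 − 15.0 = -35.30.
Bearing = atan2(Δeast, Δnorth) mod 360° = 144.26° ≈ 144°.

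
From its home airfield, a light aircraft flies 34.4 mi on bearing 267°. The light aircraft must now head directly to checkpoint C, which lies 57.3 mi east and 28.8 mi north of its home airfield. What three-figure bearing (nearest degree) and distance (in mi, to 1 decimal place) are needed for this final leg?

Leg 1 (267°, 34.4 mi): east 34.4 sin 267° = -34.35, north 34.4 cos 267° = -1.80
Current position: (-34.35, -1.80). Target: (57.3, 28.8). Remaining: Δeast = 91.65, Δnorth = 30.60.
Bearing = atan2(91.65, 30.60) mod 360° = 71.54°; distance = √((91.65)² + (30.60)²) = 96.626 mi.

072°, 96.6 mi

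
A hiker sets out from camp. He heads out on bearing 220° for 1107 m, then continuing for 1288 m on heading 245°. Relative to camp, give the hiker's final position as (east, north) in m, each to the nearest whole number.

(-1879, -1392)

Leg 1 (220°, 1107 m): east 1107 sin 220° = -711.57, north 1107 cos 220° = -848.01
Leg 2 (245°, 1288 m): east 1288 sin 245° = -1167.32, north 1288 cos 245° = -544.33
Summing: -1878.89 m east, -1392.34 m north → (-1879, -1392).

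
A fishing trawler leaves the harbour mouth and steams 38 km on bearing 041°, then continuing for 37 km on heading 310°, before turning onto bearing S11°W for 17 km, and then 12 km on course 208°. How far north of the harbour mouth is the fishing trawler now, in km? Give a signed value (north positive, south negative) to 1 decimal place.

25.2 km

Leg 1 (041°, 38 km): east 38 sin 41° = 24.93, north 38 cos 41° = 28.68
Leg 2 (310°, 37 km): east 37 sin 310° = -28.34, north 37 cos 310° = 23.78
Leg 3 (S11°W, 17 km): east 17 sin 191° = -3.24, north 17 cos 191° = -16.69
Leg 4 (208°, 12 km): east 12 sin 208° = -5.63, north 12 cos 208° = -10.60
Net north component: 25.18 km.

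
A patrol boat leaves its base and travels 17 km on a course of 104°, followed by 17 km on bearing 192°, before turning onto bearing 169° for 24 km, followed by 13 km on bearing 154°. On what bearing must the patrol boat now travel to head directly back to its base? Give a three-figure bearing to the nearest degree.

Leg 1 (104°, 17 km): east 17 sin 104° = 16.50, north 17 cos 104° = -4.11
Leg 2 (192°, 17 km): east 17 sin 192° = -3.53, north 17 cos 192° = -16.63
Leg 3 (169°, 24 km): east 24 sin 169° = 4.58, north 24 cos 169° = -23.56
Leg 4 (154°, 13 km): east 13 sin 154° = 5.70, north 13 cos 154° = -11.68
Net displacement: 23.24 east, -55.98 north. Direction back to start is (-23.24, 55.98): bearing = atan2(-23.24, 55.98) mod 360° = 337.46° ≈ 337°.

337°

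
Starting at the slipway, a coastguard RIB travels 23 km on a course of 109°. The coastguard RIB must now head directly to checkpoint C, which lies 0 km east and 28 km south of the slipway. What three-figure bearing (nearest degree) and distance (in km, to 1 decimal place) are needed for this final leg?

227°, 29.9 km

Leg 1 (109°, 23 km): east 23 sin 109° = 21.75, north 23 cos 109° = -7.49
Current position: (21.75, -7.49). Target: (0, -28). Remaining: Δeast = -21.75, Δnorth = -20.51.
Bearing = atan2(-21.75, -20.51) mod 360° = 226.67°; distance = √((-21.75)² + (-20.51)²) = 29.894 km.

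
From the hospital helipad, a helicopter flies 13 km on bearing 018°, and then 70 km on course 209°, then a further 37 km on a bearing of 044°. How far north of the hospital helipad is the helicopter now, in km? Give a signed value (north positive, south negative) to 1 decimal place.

Leg 1 (018°, 13 km): east 13 sin 18° = 4.02, north 13 cos 18° = 12.36
Leg 2 (209°, 70 km): east 70 sin 209° = -33.94, north 70 cos 209° = -61.22
Leg 3 (044°, 37 km): east 37 sin 44° = 25.70, north 37 cos 44° = 26.62
Net north component: -22.24 km.

-22.2 km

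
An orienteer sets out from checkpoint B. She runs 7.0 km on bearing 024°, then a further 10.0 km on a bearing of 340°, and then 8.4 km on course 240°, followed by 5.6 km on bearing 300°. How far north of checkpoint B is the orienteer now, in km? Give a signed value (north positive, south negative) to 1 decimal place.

Leg 1 (024°, 7.0 km): east 7.0 sin 24° = 2.85, north 7.0 cos 24° = 6.39
Leg 2 (340°, 10.0 km): east 10.0 sin 340° = -3.42, north 10.0 cos 340° = 9.40
Leg 3 (240°, 8.4 km): east 8.4 sin 240° = -7.27, north 8.4 cos 240° = -4.20
Leg 4 (300°, 5.6 km): east 5.6 sin 300° = -4.85, north 5.6 cos 300° = 2.80
Net north component: 14.39 km.

14.4 km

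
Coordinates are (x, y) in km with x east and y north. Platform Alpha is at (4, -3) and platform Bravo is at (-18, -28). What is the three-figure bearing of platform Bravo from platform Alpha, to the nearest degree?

Δeast = -18 − 4 = -22.00; Δnorth = -28 − -3 = -25.00.
Bearing = atan2(Δeast, Δnorth) mod 360° = 221.35° ≈ 221°.

221°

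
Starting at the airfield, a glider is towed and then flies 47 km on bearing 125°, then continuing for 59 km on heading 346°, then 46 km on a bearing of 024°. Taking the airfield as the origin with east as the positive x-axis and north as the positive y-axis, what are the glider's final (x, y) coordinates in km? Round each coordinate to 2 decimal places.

Leg 1 (125°, 47 km): east 47 sin 125° = 38.50, north 47 cos 125° = -26.96
Leg 2 (346°, 59 km): east 59 sin 346° = -14.27, north 59 cos 346° = 57.25
Leg 3 (024°, 46 km): east 46 sin 24° = 18.71, north 46 cos 24° = 42.02
Summing: 42.94 km east, 72.31 km north → (42.94, 72.31).

(42.94, 72.31)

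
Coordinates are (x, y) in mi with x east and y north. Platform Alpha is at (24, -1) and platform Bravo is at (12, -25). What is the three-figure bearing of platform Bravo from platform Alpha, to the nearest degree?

207°

Δeast = 12 − 24 = -12.00; Δnorth = -25 − -1 = -24.00.
Bearing = atan2(Δeast, Δnorth) mod 360° = 206.57° ≈ 207°.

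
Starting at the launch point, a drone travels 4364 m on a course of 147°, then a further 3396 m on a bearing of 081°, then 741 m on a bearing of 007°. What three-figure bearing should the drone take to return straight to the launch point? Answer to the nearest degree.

Leg 1 (147°, 4364 m): east 4364 sin 147° = 2376.80, north 4364 cos 147° = -3659.96
Leg 2 (081°, 3396 m): east 3396 sin 81° = 3354.19, north 3396 cos 81° = 531.25
Leg 3 (007°, 741 m): east 741 sin 7° = 90.31, north 741 cos 7° = 735.48
Net displacement: 5821.30 east, -2393.23 north. Direction back to start is (-5821.30, 2393.23): bearing = atan2(-5821.30, 2393.23) mod 360° = 292.35° ≈ 292°.

292°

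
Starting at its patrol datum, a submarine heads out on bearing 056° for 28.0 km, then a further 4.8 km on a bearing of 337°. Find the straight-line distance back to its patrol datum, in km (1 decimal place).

Leg 1 (056°, 28.0 km): east 28.0 sin 56° = 23.21, north 28.0 cos 56° = 15.66
Leg 2 (337°, 4.8 km): east 4.8 sin 337° = -1.88, north 4.8 cos 337° = 4.42
Net: 21.34 east, 20.08 north. Distance = √((21.34)² + (20.08)²) = 29.297 km.

29.3 km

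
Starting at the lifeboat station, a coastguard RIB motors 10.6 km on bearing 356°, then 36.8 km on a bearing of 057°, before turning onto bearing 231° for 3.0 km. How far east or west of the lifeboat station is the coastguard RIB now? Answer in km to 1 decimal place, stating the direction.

Leg 1 (356°, 10.6 km): east 10.6 sin 356° = -0.74, north 10.6 cos 356° = 10.57
Leg 2 (057°, 36.8 km): east 36.8 sin 57° = 30.86, north 36.8 cos 57° = 20.04
Leg 3 (231°, 3.0 km): east 3.0 sin 231° = -2.33, north 3.0 cos 231° = -1.89
Net east component: 27.79 km.

27.8 km east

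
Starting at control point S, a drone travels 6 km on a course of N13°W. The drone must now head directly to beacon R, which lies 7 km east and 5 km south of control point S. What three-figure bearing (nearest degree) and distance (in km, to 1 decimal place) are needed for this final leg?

Leg 1 (N13°W, 6 km): east 6 sin 347° = -1.35, north 6 cos 347° = 5.85
Current position: (-1.35, 5.85). Target: (7, -5). Remaining: Δeast = 8.35, Δnorth = -10.85.
Bearing = atan2(8.35, -10.85) mod 360° = 142.41°; distance = √((8.35)² + (-10.85)²) = 13.688 km.

142°, 13.7 km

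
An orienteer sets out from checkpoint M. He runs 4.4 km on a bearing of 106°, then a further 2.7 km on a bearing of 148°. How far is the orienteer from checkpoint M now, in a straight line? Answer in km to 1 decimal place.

6.7 km

Leg 1 (106°, 4.4 km): east 4.4 sin 106° = 4.23, north 4.4 cos 106° = -1.21
Leg 2 (148°, 2.7 km): east 2.7 sin 148° = 1.43, north 2.7 cos 148° = -2.29
Net: 5.66 east, -3.50 north. Distance = √((5.66)² + (-3.50)²) = 6.656 km.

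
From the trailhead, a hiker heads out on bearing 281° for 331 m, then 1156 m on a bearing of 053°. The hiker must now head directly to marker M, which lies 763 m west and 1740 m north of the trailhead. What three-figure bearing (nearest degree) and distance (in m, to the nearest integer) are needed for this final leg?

Leg 1 (281°, 331 m): east 331 sin 281° = -324.92, north 331 cos 281° = 63.16
Leg 2 (053°, 1156 m): east 1156 sin 53° = 923.22, north 1156 cos 53° = 695.70
Current position: (598.30, 758.86). Target: (-763, 1740). Remaining: Δeast = -1361.30, Δnorth = 981.14.
Bearing = atan2(-1361.30, 981.14) mod 360° = 305.78°; distance = √((-1361.30)² + (981.14)²) = 1678.032 m.

306°, 1678 m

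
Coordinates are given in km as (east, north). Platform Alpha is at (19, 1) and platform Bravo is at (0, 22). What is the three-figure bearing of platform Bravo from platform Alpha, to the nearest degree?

318°

Δeast = 0 − 19 = -19.00; Δnorth = 22 − 1 = 21.00.
Bearing = atan2(Δeast, Δnorth) mod 360° = 317.86° ≈ 318°.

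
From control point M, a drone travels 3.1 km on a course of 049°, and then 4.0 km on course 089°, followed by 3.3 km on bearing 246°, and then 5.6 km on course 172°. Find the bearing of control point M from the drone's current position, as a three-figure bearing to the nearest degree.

Leg 1 (049°, 3.1 km): east 3.1 sin 49° = 2.34, north 3.1 cos 49° = 2.03
Leg 2 (089°, 4.0 km): east 4.0 sin 89° = 4.00, north 4.0 cos 89° = 0.07
Leg 3 (246°, 3.3 km): east 3.3 sin 246° = -3.01, north 3.3 cos 246° = -1.34
Leg 4 (172°, 5.6 km): east 5.6 sin 172° = 0.78, north 5.6 cos 172° = -5.55
Net displacement: 4.10 east, -4.78 north. Direction back to start is (-4.10, 4.78): bearing = atan2(-4.10, 4.78) mod 360° = 319.38° ≈ 319°.

319°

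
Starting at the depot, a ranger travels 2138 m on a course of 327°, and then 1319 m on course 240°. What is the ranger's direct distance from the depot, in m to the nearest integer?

Leg 1 (327°, 2138 m): east 2138 sin 327° = -1164.44, north 2138 cos 327° = 1793.08
Leg 2 (240°, 1319 m): east 1319 sin 240° = -1142.29, north 1319 cos 240° = -659.50
Net: -2306.73 east, 1133.58 north. Distance = √((-2306.73)² + (1133.58)²) = 2570.211 m.

2570 m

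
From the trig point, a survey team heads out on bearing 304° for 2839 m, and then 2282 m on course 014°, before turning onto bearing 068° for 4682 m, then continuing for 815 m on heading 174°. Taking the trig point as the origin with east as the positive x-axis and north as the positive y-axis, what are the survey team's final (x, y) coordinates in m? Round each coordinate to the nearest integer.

(2625, 4745)

Leg 1 (304°, 2839 m): east 2839 sin 304° = -2353.64, north 2839 cos 304° = 1587.55
Leg 2 (014°, 2282 m): east 2282 sin 14° = 552.07, north 2282 cos 14° = 2214.21
Leg 3 (068°, 4682 m): east 4682 sin 68° = 4341.07, north 4682 cos 68° = 1753.91
Leg 4 (174°, 815 m): east 815 sin 174° = 85.19, north 815 cos 174° = -810.54
Summing: 2624.69 m east, 4745.14 m north → (2625, 4745).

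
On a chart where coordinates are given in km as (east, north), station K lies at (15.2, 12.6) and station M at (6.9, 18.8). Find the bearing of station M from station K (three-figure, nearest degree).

Δeast = 6.9 − 15.2 = -8.30; Δnorth = 18.8 − 12.6 = 6.20.
Bearing = atan2(Δeast, Δnorth) mod 360° = 306.76° ≈ 307°.

307°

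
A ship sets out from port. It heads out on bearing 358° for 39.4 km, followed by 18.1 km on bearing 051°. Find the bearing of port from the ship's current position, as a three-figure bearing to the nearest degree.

Leg 1 (358°, 39.4 km): east 39.4 sin 358° = -1.38, north 39.4 cos 358° = 39.38
Leg 2 (051°, 18.1 km): east 18.1 sin 51° = 14.07, north 18.1 cos 51° = 11.39
Net displacement: 12.69 east, 50.77 north. Direction back to start is (-12.69, -50.77): bearing = atan2(-12.69, -50.77) mod 360° = 194.04° ≈ 194°.

194°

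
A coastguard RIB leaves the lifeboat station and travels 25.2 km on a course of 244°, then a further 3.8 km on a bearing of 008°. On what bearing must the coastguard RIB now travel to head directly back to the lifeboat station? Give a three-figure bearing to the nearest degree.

072°

Leg 1 (244°, 25.2 km): east 25.2 sin 244° = -22.65, north 25.2 cos 244° = -11.05
Leg 2 (008°, 3.8 km): east 3.8 sin 8° = 0.53, north 3.8 cos 8° = 3.76
Net displacement: -22.12 east, -7.28 north. Direction back to start is (22.12, 7.28): bearing = atan2(22.12, 7.28) mod 360° = 71.77° ≈ 072°.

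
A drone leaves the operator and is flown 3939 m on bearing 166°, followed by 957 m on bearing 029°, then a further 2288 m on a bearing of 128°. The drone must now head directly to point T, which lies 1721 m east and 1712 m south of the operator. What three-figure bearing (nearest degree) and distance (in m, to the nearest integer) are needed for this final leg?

Leg 1 (166°, 3939 m): east 3939 sin 166° = 952.93, north 3939 cos 166° = -3821.99
Leg 2 (029°, 957 m): east 957 sin 29° = 463.96, north 957 cos 29° = 837.01
Leg 3 (128°, 2288 m): east 2288 sin 128° = 1802.97, north 2288 cos 128° = -1408.63
Current position: (3219.86, -4393.62). Target: (1721, -1712). Remaining: Δeast = -1498.86, Δnorth = 2681.62.
Bearing = atan2(-1498.86, 2681.62) mod 360° = 330.80°; distance = √((-1498.86)² + (2681.62)²) = 3072.077 m.

331°, 3072 m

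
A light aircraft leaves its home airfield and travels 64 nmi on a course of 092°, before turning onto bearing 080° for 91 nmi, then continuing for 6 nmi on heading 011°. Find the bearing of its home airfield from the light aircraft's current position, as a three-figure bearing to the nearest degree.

263°

Leg 1 (092°, 64 nmi): east 64 sin 92° = 63.96, north 64 cos 92° = -2.23
Leg 2 (080°, 91 nmi): east 91 sin 80° = 89.62, north 91 cos 80° = 15.80
Leg 3 (011°, 6 nmi): east 6 sin 11° = 1.14, north 6 cos 11° = 5.89
Net displacement: 154.72 east, 19.46 north. Direction back to start is (-154.72, -19.46): bearing = atan2(-154.72, -19.46) mod 360° = 262.83° ≈ 263°.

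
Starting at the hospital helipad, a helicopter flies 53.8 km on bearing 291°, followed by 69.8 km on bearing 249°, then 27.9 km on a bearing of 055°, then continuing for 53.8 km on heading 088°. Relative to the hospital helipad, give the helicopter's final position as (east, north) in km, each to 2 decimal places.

Leg 1 (291°, 53.8 km): east 53.8 sin 291° = -50.23, north 53.8 cos 291° = 19.28
Leg 2 (249°, 69.8 km): east 69.8 sin 249° = -65.16, north 69.8 cos 249° = -25.01
Leg 3 (055°, 27.9 km): east 27.9 sin 55° = 22.85, north 27.9 cos 55° = 16.00
Leg 4 (088°, 53.8 km): east 53.8 sin 88° = 53.77, north 53.8 cos 88° = 1.88
Summing: -38.77 km east, 12.15 km north → (-38.77, 12.15).

(-38.77, 12.15)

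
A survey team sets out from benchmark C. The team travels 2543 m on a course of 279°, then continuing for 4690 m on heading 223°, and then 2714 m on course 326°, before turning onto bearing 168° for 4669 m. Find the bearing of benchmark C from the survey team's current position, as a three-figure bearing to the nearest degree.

049°

Leg 1 (279°, 2543 m): east 2543 sin 279° = -2511.69, north 2543 cos 279° = 397.81
Leg 2 (223°, 4690 m): east 4690 sin 223° = -3198.57, north 4690 cos 223° = -3430.05
Leg 3 (326°, 2714 m): east 2714 sin 326° = -1517.65, north 2714 cos 326° = 2250.01
Leg 4 (168°, 4669 m): east 4669 sin 168° = 970.74, north 4669 cos 168° = -4566.97
Net displacement: -6257.17 east, -5349.20 north. Direction back to start is (6257.17, 5349.20): bearing = atan2(6257.17, 5349.20) mod 360° = 49.47° ≈ 049°.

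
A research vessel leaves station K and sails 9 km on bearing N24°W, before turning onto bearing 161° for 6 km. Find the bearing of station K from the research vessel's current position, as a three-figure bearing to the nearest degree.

Leg 1 (N24°W, 9 km): east 9 sin 336° = -3.66, north 9 cos 336° = 8.22
Leg 2 (161°, 6 km): east 6 sin 161° = 1.95, north 6 cos 161° = -5.67
Net displacement: -1.71 east, 2.55 north. Direction back to start is (1.71, -2.55): bearing = atan2(1.71, -2.55) mod 360° = 146.19° ≈ 146°.

146°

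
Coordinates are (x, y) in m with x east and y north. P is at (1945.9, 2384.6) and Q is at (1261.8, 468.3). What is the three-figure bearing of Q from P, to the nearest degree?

Δeast = 1261.8 − 1945.9 = -684.10; Δnorth = 468.3 − 2384.6 = -1916.30.
Bearing = atan2(Δeast, Δnorth) mod 360° = 199.65° ≈ 200°.

200°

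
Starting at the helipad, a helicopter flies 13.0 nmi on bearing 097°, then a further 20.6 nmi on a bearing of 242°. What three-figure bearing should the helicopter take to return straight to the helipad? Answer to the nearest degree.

025°

Leg 1 (097°, 13.0 nmi): east 13.0 sin 97° = 12.90, north 13.0 cos 97° = -1.58
Leg 2 (242°, 20.6 nmi): east 20.6 sin 242° = -18.19, north 20.6 cos 242° = -9.67
Net displacement: -5.29 east, -11.26 north. Direction back to start is (5.29, 11.26): bearing = atan2(5.29, 11.26) mod 360° = 25.16° ≈ 025°.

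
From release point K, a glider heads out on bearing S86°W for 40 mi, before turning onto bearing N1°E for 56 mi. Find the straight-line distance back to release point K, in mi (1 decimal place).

65.9 mi

Leg 1 (S86°W, 40 mi): east 40 sin 266° = -39.90, north 40 cos 266° = -2.79
Leg 2 (N1°E, 56 mi): east 56 sin 1° = 0.98, north 56 cos 1° = 55.99
Net: -38.93 east, 53.20 north. Distance = √((-38.93)² + (53.20)²) = 65.921 mi.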